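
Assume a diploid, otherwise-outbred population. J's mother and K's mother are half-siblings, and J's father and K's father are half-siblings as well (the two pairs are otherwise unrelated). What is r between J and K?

0.125

Independent pedigree routes through distinct common ancestors add.
J and K are related in two ways: half first cousins through their mothers (r = 1/16) and half first cousins through their fathers (r = 1/16).
r = 1/16 + 1/16 = 1/8 = 0.125.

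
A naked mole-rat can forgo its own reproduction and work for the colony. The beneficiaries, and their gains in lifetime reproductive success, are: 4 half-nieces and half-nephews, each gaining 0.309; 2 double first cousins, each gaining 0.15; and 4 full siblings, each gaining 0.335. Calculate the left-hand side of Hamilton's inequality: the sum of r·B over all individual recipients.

0.8995

r to a half-niece or half-nephew = 1/8 (half-aunt/uncle↔niece/nephew: one path of length 3: r = (1/2)^3 = 1/8).
r to a double first cousin = 0.25 (double first cousins share both grandparent pairs — four paths of length 4: r = 4·(1/2)^4 = 1/4).
r to a full sibling = 0.5 (full sibs share both parents — two paths of length 2: r = 2·(1/2)^2 = 1/2).
Summing one r·B term per recipient: 4·0.125·0.309 + 2·0.25·0.15 + 4·0.5·0.335 = 0.8995.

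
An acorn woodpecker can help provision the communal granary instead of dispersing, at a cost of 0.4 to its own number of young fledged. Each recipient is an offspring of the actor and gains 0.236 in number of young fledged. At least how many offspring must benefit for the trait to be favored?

r to an offspring = 1/2 (one parent–offspring link: r = (1/2)^1 = 1/2).
Hamilton's rule: n·r·B > C  ⇒  n > C/(r·B) = 0.4/(0.5·0.236) = 3.39.
The smallest integer exceeding 3.39 is 4.

4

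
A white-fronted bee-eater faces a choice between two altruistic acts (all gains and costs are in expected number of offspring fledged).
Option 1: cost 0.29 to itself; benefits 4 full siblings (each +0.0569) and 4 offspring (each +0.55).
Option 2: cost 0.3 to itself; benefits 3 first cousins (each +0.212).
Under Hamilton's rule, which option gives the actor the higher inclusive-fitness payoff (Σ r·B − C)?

Option 1

Option 1: r to a full sibling = 0.5.
Option 1: r to an offspring = 0.5.
Option 1: Σ r·B − C = (4·0.5·0.0569 + 4·0.5·0.55) − 0.29 = 0.9238.
Option 2: r to a first cousin = 0.125.
Option 2: Σ r·B − C = (3·0.125·0.212) − 0.3 = -0.2205.
Option 1 has the higher net inclusive-fitness payoff.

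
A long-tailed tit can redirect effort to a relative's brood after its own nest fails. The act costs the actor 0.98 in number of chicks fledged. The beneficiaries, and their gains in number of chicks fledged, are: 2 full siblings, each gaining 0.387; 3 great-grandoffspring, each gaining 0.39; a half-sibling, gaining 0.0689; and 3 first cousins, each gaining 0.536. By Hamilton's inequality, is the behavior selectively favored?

No

Hamilton's rule: the trait is favored when the sum of r·B over every recipient exceeds the actor's cost C.
r to a full sibling = 0.5 (full sibs share both parents — two paths of length 2: r = 2·(1/2)^2 = 1/2).
r to a great-grandoffspring = 1/8 (three parent–offspring links: r = (1/2)^3 = 1/8).
r to a half-sibling = 1/4 (half-sibs share one parent — one path of length 2: r = (1/2)^2 = 1/4).
r to a first cousin = 0.125 (first cousins share one grandparent pair — two paths of length 4: r = 2·(1/2)^4 = 1/8).
Summing one r·B term per recipient: 2·0.5·0.387 + 3·0.125·0.39 + 1·0.25·0.0689 + 3·0.125·0.536 = 0.751475.
0.751475 < 0.98: the indirect benefit is less than the cost.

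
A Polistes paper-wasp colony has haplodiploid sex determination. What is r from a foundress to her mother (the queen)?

One meiotic link between diploid queen and diploid daughter: r = 1/2.

0.5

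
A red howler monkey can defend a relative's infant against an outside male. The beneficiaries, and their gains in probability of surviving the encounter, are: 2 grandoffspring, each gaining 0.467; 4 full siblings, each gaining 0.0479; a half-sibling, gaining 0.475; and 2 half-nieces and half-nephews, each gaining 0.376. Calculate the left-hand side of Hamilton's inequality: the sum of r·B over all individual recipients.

0.54205

r to a grandoffspring = 0.25 (two parent–offspring links: r = (1/2)^2 = 1/4).
r to a full sibling = 0.5 (full sibs share both parents — two paths of length 2: r = 2·(1/2)^2 = 1/2).
r to a half-sibling = 0.25 (half-sibs share one parent — one path of length 2: r = (1/2)^2 = 1/4).
r to a half-niece or half-nephew = 0.125 (half-aunt/uncle↔niece/nephew: one path of length 3: r = (1/2)^3 = 1/8).
Summing one r·B term per recipient: 2·0.25·0.467 + 4·0.5·0.0479 + 1·0.25·0.475 + 2·0.125·0.376 = 0.54205.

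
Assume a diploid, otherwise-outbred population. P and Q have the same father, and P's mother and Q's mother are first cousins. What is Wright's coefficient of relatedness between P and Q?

With two independent routes of shared ancestry, r is the sum of the two contributions.
P and Q are related in two ways: half-sibs through their shared father (r = 1/4) and second cousins through their mothers (r = 1/32).
r = 1/4 + 1/32 = 9/32 = 0.28125.

0.28125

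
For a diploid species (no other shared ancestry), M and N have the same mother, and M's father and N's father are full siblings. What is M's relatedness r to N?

0.375

Independent pedigree routes through distinct common ancestors add.
M and N are related in two ways: half-sibs through their shared mother (r = 1/4) and first cousins through their fathers (r = 1/8).
r = 1/4 + 1/8 = 0.375.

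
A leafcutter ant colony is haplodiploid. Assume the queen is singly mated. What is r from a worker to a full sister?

0.75

Haplodiploid full sisters inherit their father's entire haploid genome identically (contributing 1/2) and on average half of their mother's contribution (1/2 · 1/2 = 1/4); r = 1/2 + 1/4 = 3/4.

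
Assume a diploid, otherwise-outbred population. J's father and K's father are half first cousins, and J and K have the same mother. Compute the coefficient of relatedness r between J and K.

Relatedness sums over independent paths through distinct common ancestors.
J and K are related in two ways: half second cousins through their fathers (r = 1/64) and half-sibs through their shared mother (r = 1/4).
r = 1/64 + 1/4 = 0.265625.

0.265625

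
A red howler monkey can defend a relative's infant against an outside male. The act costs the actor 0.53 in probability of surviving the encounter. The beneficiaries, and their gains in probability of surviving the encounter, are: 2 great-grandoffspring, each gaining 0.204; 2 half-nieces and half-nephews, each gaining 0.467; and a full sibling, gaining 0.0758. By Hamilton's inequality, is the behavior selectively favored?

No

Hamilton's rule: the trait is favored when the sum of r·B over every recipient exceeds the actor's cost C.
r to a great-grandoffspring = 1/8 (three parent–offspring links: r = (1/2)^3 = 1/8).
r to a half-niece or half-nephew = 0.125 (half-aunt/uncle↔niece/nephew: one path of length 3: r = (1/2)^3 = 1/8).
r to a full sibling = 0.5 (full sibs share both parents — two paths of length 2: r = 2·(1/2)^2 = 1/2).
Summing one r·B term per recipient: 2·0.125·0.204 + 2·0.125·0.467 + 1·0.5·0.0758 = 0.20565.
0.20565 < 0.53: the indirect benefit is less than the cost.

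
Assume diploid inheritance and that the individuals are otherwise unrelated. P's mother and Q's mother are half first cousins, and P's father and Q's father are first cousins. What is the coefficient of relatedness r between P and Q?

With two independent routes of shared ancestry, r is the sum of the two contributions.
P and Q are related in two ways: half second cousins through their mothers (r = 1/64) and second cousins through their fathers (r = 1/32).
r = 1/64 + 1/32 = 3/64 = 0.046875.

0.046875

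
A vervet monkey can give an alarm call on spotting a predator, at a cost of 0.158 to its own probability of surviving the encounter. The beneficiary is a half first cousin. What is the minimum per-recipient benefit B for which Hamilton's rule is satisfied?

2.528

r to a half first cousin = 0.0625 (half first cousins share one grandparent — one path of length 4: r = (1/2)^4 = 1/16).
Hamilton's rule with n recipients of equal r: n·r·B > C, so B > C/(n·r) = 0.158/(1·0.0625) = 2.528.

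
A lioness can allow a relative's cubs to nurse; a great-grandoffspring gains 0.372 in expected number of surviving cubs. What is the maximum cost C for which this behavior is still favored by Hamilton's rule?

0.0465

r to a great-grandoffspring = 0.125 (three parent–offspring links: r = (1/2)^3 = 1/8).
Hamilton's rule: n·r·B > C, so the trait is favored while C < n·r·B = 1·0.125·0.372 = 0.0465.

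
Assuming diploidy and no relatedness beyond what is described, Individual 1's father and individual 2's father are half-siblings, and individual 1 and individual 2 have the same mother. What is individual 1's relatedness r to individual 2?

Relatedness sums over independent paths through distinct common ancestors.
Individual 1 and individual 2 are related in two ways: half first cousins through their fathers (r = 1/16) and half-sibs through their shared mother (r = 1/4).
r = 1/16 + 1/4 = 0.3125.

0.3125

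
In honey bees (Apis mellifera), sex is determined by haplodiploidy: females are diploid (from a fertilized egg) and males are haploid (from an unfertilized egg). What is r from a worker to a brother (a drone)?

0.25

Her haploid brother carries none of their father's genes and a random half of their mother's genome; that half matches the maternal half of her own genome with probability 1/2: r = 1/2 · 1/2 = 1/4.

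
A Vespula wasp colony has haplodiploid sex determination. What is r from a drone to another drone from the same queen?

0.5

Haploid brothers each carry a random half of the queen's diploid genome, so on average they share half: r = 1/2.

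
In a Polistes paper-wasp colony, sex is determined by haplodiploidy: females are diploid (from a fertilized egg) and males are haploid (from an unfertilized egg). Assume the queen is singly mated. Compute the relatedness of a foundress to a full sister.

Haplodiploid full sisters inherit their father's entire haploid genome identically (contributing 1/2) and on average half of their mother's contribution (1/2 · 1/2 = 1/4); r = 1/2 + 1/4 = 3/4.

0.75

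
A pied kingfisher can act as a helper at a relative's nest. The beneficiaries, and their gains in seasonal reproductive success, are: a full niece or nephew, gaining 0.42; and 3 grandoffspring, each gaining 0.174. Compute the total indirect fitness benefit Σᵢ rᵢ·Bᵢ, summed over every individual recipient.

r to a full niece or nephew = 0.25 (full aunt/uncle↔niece/nephew: two paths of length 3 through the shared grandparent pair: r = 2·(1/2)^3 = 1/4).
r to a grandoffspring = 0.25 (two parent–offspring links: r = (1/2)^2 = 1/4).
Summing one r·B term per recipient: 1·0.25·0.42 + 3·0.25·0.174 = 0.2355.

0.2355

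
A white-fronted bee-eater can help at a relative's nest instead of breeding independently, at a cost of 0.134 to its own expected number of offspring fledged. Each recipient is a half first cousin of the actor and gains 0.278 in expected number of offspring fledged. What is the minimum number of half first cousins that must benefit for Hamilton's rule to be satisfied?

8

r to a half first cousin = 1/16 (half first cousins share one grandparent — one path of length 4: r = (1/2)^4 = 1/16).
Hamilton's rule: n·r·B > C  ⇒  n > C/(r·B) = 0.134/(0.0625·0.278) = 7.712.
The smallest integer exceeding 7.712 is 8.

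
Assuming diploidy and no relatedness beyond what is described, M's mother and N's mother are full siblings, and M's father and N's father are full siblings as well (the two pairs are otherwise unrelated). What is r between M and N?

With two independent routes of shared ancestry, r is the sum of the two contributions.
M and N are related in two ways: first cousins through their mothers (r = 1/8) and first cousins through their fathers (r = 1/8) — i.e. double first cousins.
r = 1/8 + 1/8 = 0.25.

0.25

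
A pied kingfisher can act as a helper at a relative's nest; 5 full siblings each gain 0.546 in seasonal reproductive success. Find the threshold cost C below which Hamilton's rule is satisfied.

1.365

r to a full sibling = 1/2 (full sibs share both parents — two paths of length 2: r = 2·(1/2)^2 = 1/2).
Hamilton's rule: n·r·B > C, so the trait is favored while C < n·r·B = 5·0.5·0.546 = 1.365.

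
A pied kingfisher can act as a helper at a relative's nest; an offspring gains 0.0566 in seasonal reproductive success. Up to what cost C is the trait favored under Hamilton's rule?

0.0283

r to an offspring = 1/2 (one parent–offspring link: r = (1/2)^1 = 1/2).
Hamilton's rule: n·r·B > C, so the trait is favored while C < n·r·B = 1·0.5·0.0566 = 0.0283.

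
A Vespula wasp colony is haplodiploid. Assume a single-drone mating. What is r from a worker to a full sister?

Haplodiploid full sisters inherit their father's entire haploid genome identically (contributing 1/2) and on average half of their mother's contribution (1/2 · 1/2 = 1/4); r = 1/2 + 1/4 = 3/4.

0.75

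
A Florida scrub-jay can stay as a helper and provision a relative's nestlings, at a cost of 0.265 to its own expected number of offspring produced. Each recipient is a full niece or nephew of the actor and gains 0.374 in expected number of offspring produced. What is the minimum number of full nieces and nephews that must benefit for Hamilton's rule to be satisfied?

r to a full niece or nephew = 0.25 (full aunt/uncle↔niece/nephew: two paths of length 3 through the shared grandparent pair: r = 2·(1/2)^3 = 1/4).
Hamilton's rule: n·r·B > C  ⇒  n > C/(r·B) = 0.265/(0.25·0.374) = 2.834.
The smallest integer exceeding 2.834 is 3.

3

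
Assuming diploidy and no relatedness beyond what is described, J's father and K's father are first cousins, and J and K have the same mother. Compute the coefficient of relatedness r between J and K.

Independent pedigree routes through distinct common ancestors add.
J and K are related in two ways: second cousins through their fathers (r = 1/32) and half-sibs through their shared mother (r = 1/4).
r = 1/32 + 1/4 = 9/32 = 0.28125.

0.28125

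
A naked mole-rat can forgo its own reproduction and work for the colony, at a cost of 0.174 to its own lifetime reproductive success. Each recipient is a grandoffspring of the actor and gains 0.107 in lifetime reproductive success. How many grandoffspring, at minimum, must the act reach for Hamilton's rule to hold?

7

r to a grandoffspring = 1/4 (two parent–offspring links: r = (1/2)^2 = 1/4).
Hamilton's rule: n·r·B > C  ⇒  n > C/(r·B) = 0.174/(0.25·0.107) = 6.505.
The smallest integer exceeding 6.505 is 7.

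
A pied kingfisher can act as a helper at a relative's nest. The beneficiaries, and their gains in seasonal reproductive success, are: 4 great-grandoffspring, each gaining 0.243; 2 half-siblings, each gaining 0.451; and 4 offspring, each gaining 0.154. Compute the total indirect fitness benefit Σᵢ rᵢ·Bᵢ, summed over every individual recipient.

0.655

r to a great-grandoffspring = 1/8 (three parent–offspring links: r = (1/2)^3 = 1/8).
r to a half-sibling = 0.25 (half-sibs share one parent — one path of length 2: r = (1/2)^2 = 1/4).
r to an offspring = 0.5 (one parent–offspring link: r = (1/2)^1 = 1/2).
Summing one r·B term per recipient: 4·0.125·0.243 + 2·0.25·0.451 + 4·0.5·0.154 = 0.655.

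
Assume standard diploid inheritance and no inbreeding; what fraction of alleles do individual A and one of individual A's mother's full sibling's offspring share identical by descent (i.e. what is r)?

0.125

Each parent–offspring link contributes a factor of 1/2, and independent paths through distinct common ancestors add.
First cousins share one grandparent pair — two paths of length 4: r = 2·(1/2)^4 = 1/8.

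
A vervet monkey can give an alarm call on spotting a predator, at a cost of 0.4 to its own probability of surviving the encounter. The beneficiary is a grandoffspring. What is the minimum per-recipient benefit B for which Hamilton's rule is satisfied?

1.6

r to a grandoffspring = 0.25 (two parent–offspring links: r = (1/2)^2 = 1/4).
Hamilton's rule with n recipients of equal r: n·r·B > C, so B > C/(n·r) = 0.4/(1·0.25) = 1.6.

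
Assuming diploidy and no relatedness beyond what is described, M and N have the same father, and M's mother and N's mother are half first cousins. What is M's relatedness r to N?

0.265625

Relatedness sums over independent paths through distinct common ancestors.
M and N are related in two ways: half-sibs through their shared father (r = 1/4) and half second cousins through their mothers (r = 1/64).
r = 1/4 + 1/64 = 17/64 = 0.265625.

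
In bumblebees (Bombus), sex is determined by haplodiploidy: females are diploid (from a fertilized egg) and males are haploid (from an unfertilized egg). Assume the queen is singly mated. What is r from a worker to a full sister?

Haplodiploid full sisters inherit their father's entire haploid genome identically (contributing 1/2) and on average half of their mother's contribution (1/2 · 1/2 = 1/4); r = 1/2 + 1/4 = 3/4.

0.75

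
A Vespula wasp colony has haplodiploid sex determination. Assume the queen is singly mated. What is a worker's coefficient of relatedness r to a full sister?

Haplodiploid full sisters inherit their father's entire haploid genome identically (contributing 1/2) and on average half of their mother's contribution (1/2 · 1/2 = 1/4); r = 1/2 + 1/4 = 3/4.

0.75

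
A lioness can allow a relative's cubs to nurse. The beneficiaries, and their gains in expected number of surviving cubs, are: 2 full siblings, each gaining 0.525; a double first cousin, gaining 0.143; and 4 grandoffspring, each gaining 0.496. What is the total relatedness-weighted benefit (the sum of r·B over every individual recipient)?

1.05675

r to a full sibling = 0.5 (full sibs share both parents — two paths of length 2: r = 2·(1/2)^2 = 1/2).
r to a double first cousin = 1/4 (double first cousins share both grandparent pairs — four paths of length 4: r = 4·(1/2)^4 = 1/4).
r to a grandoffspring = 0.25 (two parent–offspring links: r = (1/2)^2 = 1/4).
Summing one r·B term per recipient: 2·0.5·0.525 + 1·0.25·0.143 + 4·0.25·0.496 = 1.05675.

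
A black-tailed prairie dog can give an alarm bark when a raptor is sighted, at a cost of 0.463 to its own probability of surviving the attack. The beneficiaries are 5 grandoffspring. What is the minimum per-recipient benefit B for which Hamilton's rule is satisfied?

r to a grandoffspring = 1/4 (two parent–offspring links: r = (1/2)^2 = 1/4).
Hamilton's rule with n recipients of equal r: n·r·B > C, so B > C/(n·r) = 0.463/(5·0.25) = 0.3704.

0.3704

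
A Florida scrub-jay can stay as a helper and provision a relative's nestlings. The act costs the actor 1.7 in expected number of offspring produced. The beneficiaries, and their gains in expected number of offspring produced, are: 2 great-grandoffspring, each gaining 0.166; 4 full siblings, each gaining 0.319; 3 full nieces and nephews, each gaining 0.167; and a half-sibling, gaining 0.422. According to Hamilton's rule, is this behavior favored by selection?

Hamilton's rule: the trait is favored when the sum of r·B over every recipient exceeds the actor's cost C.
r to a great-grandoffspring = 1/8 (three parent–offspring links: r = (1/2)^3 = 1/8).
r to a full sibling = 1/2 (full sibs share both parents — two paths of length 2: r = 2·(1/2)^2 = 1/2).
r to a full niece or nephew = 1/4 (full aunt/uncle↔niece/nephew: two paths of length 3 through the shared grandparent pair: r = 2·(1/2)^3 = 1/4).
r to a half-sibling = 1/4 (half-sibs share one parent — one path of length 2: r = (1/2)^2 = 1/4).
Summing one r·B term per recipient: 2·0.125·0.166 + 4·0.5·0.319 + 3·0.25·0.167 + 1·0.25·0.422 = 0.91025.
0.91025 < 1.7: the indirect benefit is less than the cost.

No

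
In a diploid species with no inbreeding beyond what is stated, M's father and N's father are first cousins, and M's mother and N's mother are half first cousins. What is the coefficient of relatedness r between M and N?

Relatedness sums over independent paths through distinct common ancestors.
M and N are related in two ways: second cousins through their fathers (r = 1/32) and half second cousins through their mothers (r = 1/64).
r = 1/32 + 1/64 = 0.046875.

0.046875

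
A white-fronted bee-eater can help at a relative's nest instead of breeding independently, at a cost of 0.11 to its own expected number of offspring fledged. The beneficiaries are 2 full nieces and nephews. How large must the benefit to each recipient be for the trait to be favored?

0.22

r to a full niece or nephew = 1/4 (full aunt/uncle↔niece/nephew: two paths of length 3 through the shared grandparent pair: r = 2·(1/2)^3 = 1/4).
Hamilton's rule with n recipients of equal r: n·r·B > C, so B > C/(n·r) = 0.11/(2·0.25) = 0.22.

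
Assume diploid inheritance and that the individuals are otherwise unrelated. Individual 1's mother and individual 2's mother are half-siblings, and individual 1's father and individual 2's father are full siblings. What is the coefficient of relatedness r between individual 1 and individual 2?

0.1875

With two independent routes of shared ancestry, r is the sum of the two contributions.
Individual 1 and individual 2 are related in two ways: half first cousins through their mothers (r = 1/16) and first cousins through their fathers (r = 1/8).
r = 1/16 + 1/8 = 0.1875.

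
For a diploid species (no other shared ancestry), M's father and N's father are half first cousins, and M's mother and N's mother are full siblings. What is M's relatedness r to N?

Independent pedigree routes through distinct common ancestors add.
M and N are related in two ways: half second cousins through their fathers (r = 1/64) and first cousins through their mothers (r = 1/8).
r = 1/64 + 1/8 = 9/64 = 0.140625.

0.140625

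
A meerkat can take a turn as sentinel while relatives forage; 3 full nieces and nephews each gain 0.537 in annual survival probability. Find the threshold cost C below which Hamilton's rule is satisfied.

0.40275

r to a full niece or nephew = 0.25 (full aunt/uncle↔niece/nephew: two paths of length 3 through the shared grandparent pair: r = 2·(1/2)^3 = 1/4).
Hamilton's rule: n·r·B > C, so the trait is favored while C < n·r·B = 3·0.25·0.537 = 0.40275.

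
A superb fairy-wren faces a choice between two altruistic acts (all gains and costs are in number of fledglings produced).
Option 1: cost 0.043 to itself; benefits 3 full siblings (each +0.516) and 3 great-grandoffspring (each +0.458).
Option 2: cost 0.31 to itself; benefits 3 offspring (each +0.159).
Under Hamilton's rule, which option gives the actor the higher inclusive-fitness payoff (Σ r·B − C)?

Option 1

Option 1: r to a full sibling = 0.5.
Option 1: r to a great-grandoffspring = 0.125.
Option 1: Σ r·B − C = (3·0.5·0.516 + 3·0.125·0.458) − 0.043 = 0.90275.
Option 2: r to an offspring = 0.5.
Option 2: Σ r·B − C = (3·0.5·0.159) − 0.31 = -0.0715.
Option 1 has the higher net inclusive-fitness payoff.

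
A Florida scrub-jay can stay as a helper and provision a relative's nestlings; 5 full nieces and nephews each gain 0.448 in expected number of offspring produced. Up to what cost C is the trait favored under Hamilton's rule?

r to a full niece or nephew = 0.25 (full aunt/uncle↔niece/nephew: two paths of length 3 through the shared grandparent pair: r = 2·(1/2)^3 = 1/4).
Hamilton's rule: n·r·B > C, so the trait is favored while C < n·r·B = 5·0.25·0.448 = 0.56.

0.56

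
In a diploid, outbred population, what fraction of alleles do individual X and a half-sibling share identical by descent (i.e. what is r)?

Half-sibs share one parent — one path of length 2: r = (1/2)^2 = 1/4.

0.25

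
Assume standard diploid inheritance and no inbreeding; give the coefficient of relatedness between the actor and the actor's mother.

0.5

Each parent–offspring link contributes a factor of 1/2, and independent paths through distinct common ancestors add.
One parent–offspring link: r = (1/2)^1 = 1/2.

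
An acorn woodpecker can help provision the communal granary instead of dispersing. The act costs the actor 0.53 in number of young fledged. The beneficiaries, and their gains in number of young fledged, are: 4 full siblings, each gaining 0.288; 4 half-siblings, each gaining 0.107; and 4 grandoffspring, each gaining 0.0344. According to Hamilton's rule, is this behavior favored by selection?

Hamilton's rule: the trait is favored when the sum of r·B over every recipient exceeds the actor's cost C.
r to a full sibling = 1/2 (full sibs share both parents — two paths of length 2: r = 2·(1/2)^2 = 1/2).
r to a half-sibling = 1/4 (half-sibs share one parent — one path of length 2: r = (1/2)^2 = 1/4).
r to a grandoffspring = 0.25 (two parent–offspring links: r = (1/2)^2 = 1/4).
Summing one r·B term per recipient: 4·0.5·0.288 + 4·0.25·0.107 + 4·0.25·0.0344 = 0.7174.
0.7174 > 0.53: the indirect benefit exceeds the cost.

Yes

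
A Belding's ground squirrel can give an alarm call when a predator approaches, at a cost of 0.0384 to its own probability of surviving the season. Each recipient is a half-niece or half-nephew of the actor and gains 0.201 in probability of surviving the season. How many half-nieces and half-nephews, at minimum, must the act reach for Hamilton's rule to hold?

r to a half-niece or half-nephew = 1/8 (half-aunt/uncle↔niece/nephew: one path of length 3: r = (1/2)^3 = 1/8).
Hamilton's rule: n·r·B > C  ⇒  n > C/(r·B) = 0.0384/(0.125·0.201) = 1.528.
The smallest integer exceeding 1.528 is 2.

2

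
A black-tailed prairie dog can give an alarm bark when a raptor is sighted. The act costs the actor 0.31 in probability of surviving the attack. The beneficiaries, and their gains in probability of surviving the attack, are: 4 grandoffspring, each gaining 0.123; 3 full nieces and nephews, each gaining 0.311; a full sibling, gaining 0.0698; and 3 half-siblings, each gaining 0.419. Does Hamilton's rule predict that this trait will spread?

Hamilton's rule: the trait is favored when the sum of r·B over every recipient exceeds the actor's cost C.
r to a grandoffspring = 0.25 (two parent–offspring links: r = (1/2)^2 = 1/4).
r to a full niece or nephew = 1/4 (full aunt/uncle↔niece/nephew: two paths of length 3 through the shared grandparent pair: r = 2·(1/2)^3 = 1/4).
r to a full sibling = 1/2 (full sibs share both parents — two paths of length 2: r = 2·(1/2)^2 = 1/2).
r to a half-sibling = 0.25 (half-sibs share one parent — one path of length 2: r = (1/2)^2 = 1/4).
Summing one r·B term per recipient: 4·0.25·0.123 + 3·0.25·0.311 + 1·0.5·0.0698 + 3·0.25·0.419 = 0.7054.
0.7054 > 0.31: the indirect benefit exceeds the cost.

Yes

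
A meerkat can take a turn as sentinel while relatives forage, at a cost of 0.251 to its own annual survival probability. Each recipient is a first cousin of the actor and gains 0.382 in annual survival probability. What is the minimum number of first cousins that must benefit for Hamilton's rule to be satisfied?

6

r to a first cousin = 1/8 (first cousins share one grandparent pair — two paths of length 4: r = 2·(1/2)^4 = 1/8).
Hamilton's rule: n·r·B > C  ⇒  n > C/(r·B) = 0.251/(0.125·0.382) = 5.257.
The smallest integer exceeding 5.257 is 6.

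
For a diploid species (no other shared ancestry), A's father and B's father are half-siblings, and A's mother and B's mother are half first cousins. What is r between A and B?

Relatedness sums over independent paths through distinct common ancestors.
A and B are related in two ways: half first cousins through their fathers (r = 1/16) and half second cousins through their mothers (r = 1/64).
r = 1/16 + 1/64 = 0.078125.

0.078125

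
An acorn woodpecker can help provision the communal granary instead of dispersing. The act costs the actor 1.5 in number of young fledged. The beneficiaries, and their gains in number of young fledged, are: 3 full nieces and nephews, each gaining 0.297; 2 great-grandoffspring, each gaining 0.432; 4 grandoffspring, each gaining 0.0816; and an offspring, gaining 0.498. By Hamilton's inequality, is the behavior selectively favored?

Hamilton's rule: the trait is favored when the sum of r·B over every recipient exceeds the actor's cost C.
r to a full niece or nephew = 1/4 (full aunt/uncle↔niece/nephew: two paths of length 3 through the shared grandparent pair: r = 2·(1/2)^3 = 1/4).
r to a great-grandoffspring = 1/8 (three parent–offspring links: r = (1/2)^3 = 1/8).
r to a grandoffspring = 0.25 (two parent–offspring links: r = (1/2)^2 = 1/4).
r to an offspring = 0.5 (one parent–offspring link: r = (1/2)^1 = 1/2).
Summing one r·B term per recipient: 3·0.25·0.297 + 2·0.125·0.432 + 4·0.25·0.0816 + 1·0.5·0.498 = 0.66135.
0.66135 < 1.5: the indirect benefit is less than the cost.

No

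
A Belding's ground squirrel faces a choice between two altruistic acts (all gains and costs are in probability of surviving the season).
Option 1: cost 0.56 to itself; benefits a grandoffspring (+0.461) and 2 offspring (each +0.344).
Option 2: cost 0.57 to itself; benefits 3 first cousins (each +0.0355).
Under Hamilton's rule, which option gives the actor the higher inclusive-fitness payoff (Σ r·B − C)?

Option 1: r to a grandoffspring = 0.25.
Option 1: r to an offspring = 0.5.
Option 1: Σ r·B − C = (1·0.25·0.461 + 2·0.5·0.344) − 0.56 = -0.10075.
Option 2: r to a first cousin = 0.125.
Option 2: Σ r·B − C = (3·0.125·0.0355) − 0.57 = -0.5566875.
Option 1 has the higher net inclusive-fitness payoff.

Option 1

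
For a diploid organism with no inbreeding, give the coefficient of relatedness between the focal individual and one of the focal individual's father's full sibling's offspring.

0.125

Each parent–offspring link contributes a factor of 1/2, and independent paths through distinct common ancestors add.
First cousins share one grandparent pair — two paths of length 4: r = 2·(1/2)^4 = 1/8.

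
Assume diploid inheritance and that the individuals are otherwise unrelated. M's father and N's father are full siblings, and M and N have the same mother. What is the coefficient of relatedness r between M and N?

Relatedness sums over independent paths through distinct common ancestors.
M and N are related in two ways: first cousins through their fathers (r = 1/8) and half-sibs through their shared mother (r = 1/4).
r = 1/8 + 1/4 = 0.375.

0.375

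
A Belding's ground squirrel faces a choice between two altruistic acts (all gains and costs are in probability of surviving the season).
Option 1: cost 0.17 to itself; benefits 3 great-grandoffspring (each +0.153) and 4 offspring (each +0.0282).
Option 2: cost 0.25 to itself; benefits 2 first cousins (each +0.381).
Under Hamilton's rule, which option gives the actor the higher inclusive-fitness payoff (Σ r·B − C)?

Option 1

Option 1: r to a great-grandoffspring = 0.125.
Option 1: r to an offspring = 0.5.
Option 1: Σ r·B − C = (3·0.125·0.153 + 4·0.5·0.0282) − 0.17 = -0.056225.
Option 2: r to a first cousin = 0.125.
Option 2: Σ r·B − C = (2·0.125·0.381) − 0.25 = -0.15475.
Option 1 has the higher net inclusive-fitness payoff.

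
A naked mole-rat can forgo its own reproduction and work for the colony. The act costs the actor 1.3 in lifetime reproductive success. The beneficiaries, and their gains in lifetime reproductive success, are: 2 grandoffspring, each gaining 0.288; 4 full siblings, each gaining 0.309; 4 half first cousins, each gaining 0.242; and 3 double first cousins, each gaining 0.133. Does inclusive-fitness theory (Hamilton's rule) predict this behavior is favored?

Hamilton's rule: the trait is favored when the sum of r·B over every recipient exceeds the actor's cost C.
r to a grandoffspring = 1/4 (two parent–offspring links: r = (1/2)^2 = 1/4).
r to a full sibling = 1/2 (full sibs share both parents — two paths of length 2: r = 2·(1/2)^2 = 1/2).
r to a half first cousin = 1/16 (half first cousins share one grandparent — one path of length 4: r = (1/2)^4 = 1/16).
r to a double first cousin = 0.25 (double first cousins share both grandparent pairs — four paths of length 4: r = 4·(1/2)^4 = 1/4).
Summing one r·B term per recipient: 2·0.25·0.288 + 4·0.5·0.309 + 4·0.0625·0.242 + 3·0.25·0.133 = 0.92225.
0.92225 < 1.3: the indirect benefit is less than the cost.

No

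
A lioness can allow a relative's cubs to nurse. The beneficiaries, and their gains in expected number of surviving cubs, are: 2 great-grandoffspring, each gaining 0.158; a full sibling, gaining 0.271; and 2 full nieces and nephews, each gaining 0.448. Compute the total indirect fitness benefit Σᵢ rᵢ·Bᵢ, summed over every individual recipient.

0.399

r to a great-grandoffspring = 1/8 (three parent–offspring links: r = (1/2)^3 = 1/8).
r to a full sibling = 1/2 (full sibs share both parents — two paths of length 2: r = 2·(1/2)^2 = 1/2).
r to a full niece or nephew = 1/4 (full aunt/uncle↔niece/nephew: two paths of length 3 through the shared grandparent pair: r = 2·(1/2)^3 = 1/4).
Summing one r·B term per recipient: 2·0.125·0.158 + 1·0.5·0.271 + 2·0.25·0.448 = 0.399.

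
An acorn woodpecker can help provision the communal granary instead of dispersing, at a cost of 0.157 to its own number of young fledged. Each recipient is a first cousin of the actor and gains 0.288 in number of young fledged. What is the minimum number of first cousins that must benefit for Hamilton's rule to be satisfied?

5

r to a first cousin = 0.125 (first cousins share one grandparent pair — two paths of length 4: r = 2·(1/2)^4 = 1/8).
Hamilton's rule: n·r·B > C  ⇒  n > C/(r·B) = 0.157/(0.125·0.288) = 4.361.
The smallest integer exceeding 4.361 is 5.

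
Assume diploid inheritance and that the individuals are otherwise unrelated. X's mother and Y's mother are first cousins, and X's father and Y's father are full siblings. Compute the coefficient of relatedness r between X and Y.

With two independent routes of shared ancestry, r is the sum of the two contributions.
X and Y are related in two ways: second cousins through their mothers (r = 1/32) and first cousins through their fathers (r = 1/8).
r = 1/32 + 1/8 = 0.15625.

0.15625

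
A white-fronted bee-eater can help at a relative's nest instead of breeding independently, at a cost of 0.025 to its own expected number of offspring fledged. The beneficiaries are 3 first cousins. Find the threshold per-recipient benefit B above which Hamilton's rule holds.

0.0667

r to a first cousin = 1/8 (first cousins share one grandparent pair — two paths of length 4: r = 2·(1/2)^4 = 1/8).
Hamilton's rule with n recipients of equal r: n·r·B > C, so B > C/(n·r) = 0.025/(3·0.125) = 0.0667.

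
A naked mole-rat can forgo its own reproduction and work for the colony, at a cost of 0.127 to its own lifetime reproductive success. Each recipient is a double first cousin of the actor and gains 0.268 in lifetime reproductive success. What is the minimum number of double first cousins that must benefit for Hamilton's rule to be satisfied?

2

r to a double first cousin = 0.25 (double first cousins share both grandparent pairs — four paths of length 4: r = 4·(1/2)^4 = 1/4).
Hamilton's rule: n·r·B > C  ⇒  n > C/(r·B) = 0.127/(0.25·0.268) = 1.896.
The smallest integer exceeding 1.896 is 2.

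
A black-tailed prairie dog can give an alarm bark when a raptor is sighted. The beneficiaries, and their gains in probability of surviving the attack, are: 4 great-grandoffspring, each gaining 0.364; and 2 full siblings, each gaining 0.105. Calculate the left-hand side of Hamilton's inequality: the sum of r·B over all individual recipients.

0.287

r to a great-grandoffspring = 0.125 (three parent–offspring links: r = (1/2)^3 = 1/8).
r to a full sibling = 0.5 (full sibs share both parents — two paths of length 2: r = 2·(1/2)^2 = 1/2).
Summing one r·B term per recipient: 4·0.125·0.364 + 2·0.5·0.105 = 0.287.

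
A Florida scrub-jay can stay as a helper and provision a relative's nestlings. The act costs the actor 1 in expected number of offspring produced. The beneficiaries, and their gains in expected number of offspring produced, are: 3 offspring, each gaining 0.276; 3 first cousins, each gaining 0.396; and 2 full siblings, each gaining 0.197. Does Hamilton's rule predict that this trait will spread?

Hamilton's rule: the trait is favored when the sum of r·B over every recipient exceeds the actor's cost C.
r to an offspring = 0.5 (one parent–offspring link: r = (1/2)^1 = 1/2).
r to a first cousin = 1/8 (first cousins share one grandparent pair — two paths of length 4: r = 2·(1/2)^4 = 1/8).
r to a full sibling = 0.5 (full sibs share both parents — two paths of length 2: r = 2·(1/2)^2 = 1/2).
Summing one r·B term per recipient: 3·0.5·0.276 + 3·0.125·0.396 + 2·0.5·0.197 = 0.7595.
0.7595 < 1: the indirect benefit is less than the cost.

No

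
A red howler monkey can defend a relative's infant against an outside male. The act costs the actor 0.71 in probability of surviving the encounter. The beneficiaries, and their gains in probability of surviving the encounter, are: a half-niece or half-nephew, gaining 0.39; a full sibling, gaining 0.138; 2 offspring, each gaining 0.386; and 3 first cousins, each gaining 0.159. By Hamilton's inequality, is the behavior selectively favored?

No

Hamilton's rule: the trait is favored when the sum of r·B over every recipient exceeds the actor's cost C.
r to a half-niece or half-nephew = 1/8 (half-aunt/uncle↔niece/nephew: one path of length 3: r = (1/2)^3 = 1/8).
r to a full sibling = 0.5 (full sibs share both parents — two paths of length 2: r = 2·(1/2)^2 = 1/2).
r to an offspring = 1/2 (one parent–offspring link: r = (1/2)^1 = 1/2).
r to a first cousin = 1/8 (first cousins share one grandparent pair — two paths of length 4: r = 2·(1/2)^4 = 1/8).
Summing one r·B term per recipient: 1·0.125·0.39 + 1·0.5·0.138 + 2·0.5·0.386 + 3·0.125·0.159 = 0.563375.
0.563375 < 0.71: the indirect benefit is less than the cost.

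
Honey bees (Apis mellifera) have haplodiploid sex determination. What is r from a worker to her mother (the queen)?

One meiotic link between diploid queen and diploid daughter: r = 1/2.

0.5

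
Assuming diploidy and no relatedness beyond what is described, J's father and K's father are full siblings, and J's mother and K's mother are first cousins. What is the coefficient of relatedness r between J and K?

0.15625

Independent pedigree routes through distinct common ancestors add.
J and K are related in two ways: first cousins through their fathers (r = 1/8) and second cousins through their mothers (r = 1/32).
r = 1/8 + 1/32 = 0.15625.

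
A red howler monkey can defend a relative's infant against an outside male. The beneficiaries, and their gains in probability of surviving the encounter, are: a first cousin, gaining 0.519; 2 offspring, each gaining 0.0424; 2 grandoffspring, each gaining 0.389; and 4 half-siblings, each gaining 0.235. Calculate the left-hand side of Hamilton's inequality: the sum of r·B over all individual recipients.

0.536775

r to a first cousin = 0.125 (first cousins share one grandparent pair — two paths of length 4: r = 2·(1/2)^4 = 1/8).
r to an offspring = 0.5 (one parent–offspring link: r = (1/2)^1 = 1/2).
r to a grandoffspring = 0.25 (two parent–offspring links: r = (1/2)^2 = 1/4).
r to a half-sibling = 1/4 (half-sibs share one parent — one path of length 2: r = (1/2)^2 = 1/4).
Summing one r·B term per recipient: 1·0.125·0.519 + 2·0.5·0.0424 + 2·0.25·0.389 + 4·0.25·0.235 = 0.536775.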